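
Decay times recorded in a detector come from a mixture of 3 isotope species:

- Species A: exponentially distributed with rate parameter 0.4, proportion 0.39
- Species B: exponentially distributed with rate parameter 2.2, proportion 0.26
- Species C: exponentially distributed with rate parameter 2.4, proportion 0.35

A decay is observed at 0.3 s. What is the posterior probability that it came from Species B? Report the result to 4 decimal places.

0.3508

By Bayes' theorem, P(k | x) = π_k f_k(x) / Σ_j π_j f_j(x).
Exponential densities:
  p_A = 0.354768
  p_B = 1.13707
  p_C = 1.16821
Weight by the priors:
  π_A·p_A = 0.39 × 0.354768 = 0.13836
  π_B·p_B = 0.26 × 1.13707 = 0.295639
  π_C·p_C = 0.35 × 1.16821 = 0.408872
Denominator: 0.13836 + 0.295639 + 0.408872 = 0.84287
Responsibility of Species B: 0.295639 / 0.84287 ≈ 0.3508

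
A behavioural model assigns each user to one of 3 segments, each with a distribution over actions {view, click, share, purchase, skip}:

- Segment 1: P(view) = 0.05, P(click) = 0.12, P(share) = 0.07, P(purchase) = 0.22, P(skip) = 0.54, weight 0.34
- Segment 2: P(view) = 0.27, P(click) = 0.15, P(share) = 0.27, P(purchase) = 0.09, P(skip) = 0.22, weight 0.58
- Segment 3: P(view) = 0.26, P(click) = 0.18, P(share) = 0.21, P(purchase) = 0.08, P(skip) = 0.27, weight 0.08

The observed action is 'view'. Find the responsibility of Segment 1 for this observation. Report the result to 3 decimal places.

0.087

The responsibility of component k is π_k f_k(x) divided by Σ_j π_j f_j(x).
Categorical probabilities:
  p_1 = P(view | comp) = 0.05
  p_2 = P(view | comp) = 0.27
  p_3 = P(view | comp) = 0.26
Prior × likelihood for each component:
  π_1·p_1 = 0.34 × 0.05 = 0.017
  π_2·p_2 = 0.58 × 0.27 = 0.1566
  π_3·p_3 = 0.08 × 0.26 = 0.0208
Evidence: 0.017 + 0.1566 + 0.0208 = 0.1944
Responsibility of Segment 1: 0.017 / 0.1944 ≈ 0.087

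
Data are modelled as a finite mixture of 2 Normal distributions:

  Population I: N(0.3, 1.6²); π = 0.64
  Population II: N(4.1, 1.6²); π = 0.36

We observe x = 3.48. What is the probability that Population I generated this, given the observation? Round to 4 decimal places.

0.2100

Apply Bayes' rule: the posterior for each component is proportional to its prior times its likelihood at x.
Normal densities:
  L_I = 0.0345959
  L_II = 0.231304
Unnormalised posteriors:
  P(Z=I)·L_I = 0.64 × 0.0345959 = 0.0221414
  P(Z=II)·L_II = 0.36 × 0.231304 = 0.0832696
Normaliser: 0.0221414 + 0.0832696 = 0.105411
P(Population I | the observation) = 0.0221414 / 0.105411 ≈ 0.2100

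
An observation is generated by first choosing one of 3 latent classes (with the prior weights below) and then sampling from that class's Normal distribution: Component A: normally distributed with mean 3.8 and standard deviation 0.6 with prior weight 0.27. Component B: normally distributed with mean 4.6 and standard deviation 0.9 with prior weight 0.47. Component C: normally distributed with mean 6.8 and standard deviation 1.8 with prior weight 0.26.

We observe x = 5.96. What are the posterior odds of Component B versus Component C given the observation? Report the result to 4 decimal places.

1.2871

Posterior odds = (P(Z=i) f_i(x)) / (P(Z=j) f_j(x)); the normalising sum cancels.
Evaluate each component's likelihood at the observed value:
  f_A = (1/(0.6·√(2π)))·exp(−(5.96−3.8)²/(2·0.6²)) = 0.664904·exp(-6.48000) = 0.00101984
  f_B = (1/(0.9·√(2π)))·exp(−(5.96−4.6)²/(2·0.9²)) = 0.443269·exp(-1.14173) = 0.141521
  f_C = (1/(1.8·√(2π)))·exp(−(5.96−6.8)²/(2·1.8²)) = 0.221635·exp(-0.10889) = 0.198769
Odds = (0.47/0.26) × (0.141521/0.198769) = 1.80769 × 0.711989 ≈ 1.2871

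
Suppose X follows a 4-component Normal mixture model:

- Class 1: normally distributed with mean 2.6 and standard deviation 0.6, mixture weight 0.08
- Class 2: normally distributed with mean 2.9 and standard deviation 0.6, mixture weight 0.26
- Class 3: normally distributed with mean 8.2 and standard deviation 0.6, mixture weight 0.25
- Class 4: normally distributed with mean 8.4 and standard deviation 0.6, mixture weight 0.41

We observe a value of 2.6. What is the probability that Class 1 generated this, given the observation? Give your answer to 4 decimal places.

0.2585

Apply Bayes' rule: the posterior for each component is proportional to its prior times its likelihood at x.
Component likelihoods at x = 2.6:
  L_1 = (1/(0.6·√(2π)))·exp(−(2.6−2.6)²/(2·0.6²)) = 0.664904·exp(-0.00000) = 0.664904
  L_2 = (1/(0.6·√(2π)))·exp(−(2.6−2.9)²/(2·0.6²)) = 0.664904·exp(-0.12500) = 0.586776
  L_3 = (1/(0.6·√(2π)))·exp(−(2.6−8.2)²/(2·0.6²)) = 0.664904·exp(-43.55556) = 8.06903e-20
  L_4 = (1/(0.6·√(2π)))·exp(−(2.6−8.4)²/(2·0.6²)) = 0.664904·exp(-46.72222) = 3.4006e-21
Prior × likelihood for each component:
  w_1·L_1 = 0.08 × 0.664904 = 0.0531923
  w_2·L_2 = 0.26 × 0.586776 = 0.152562
  w_3·L_3 = 0.25 × 8.06903e-20 = 2.01726e-20
  w_4·L_4 = 0.41 × 3.4006e-21 = 1.39425e-21
Normaliser: 0.0531923 + 0.152562 + 2.01726e-20 + 1.39425e-21 = 0.205754
P(Class 1 | x) ≈ 0.2585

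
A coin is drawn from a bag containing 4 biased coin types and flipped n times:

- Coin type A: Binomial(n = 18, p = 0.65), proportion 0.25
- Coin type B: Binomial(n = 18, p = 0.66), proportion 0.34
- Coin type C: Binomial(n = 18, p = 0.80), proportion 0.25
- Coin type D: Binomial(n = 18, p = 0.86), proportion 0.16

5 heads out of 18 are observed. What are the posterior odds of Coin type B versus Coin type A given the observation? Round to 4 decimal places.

1.0070

Only the two components matter; the odds are (π_i f_i(x)) / (π_j f_j(x)).
Binomial probabilities:
  p_A = C(18,5)·0.65^5·0.35^13 = 8568·0.116029·1.18273e-06 = 0.00117579
  p_B = C(18,5)·0.66^5·0.34^13 = 8568·0.125233·8.11383e-07 = 0.000870613
  p_C = C(18,5)·0.80^5·0.20^13 = 8568·0.32768·8.192e-10 = 2.29995e-06
  p_D = C(18,5)·0.86^5·0.14^13 = 8568·0.470427·7.93715e-12 = 3.19916e-08
0.000296008 / 0.000293948 ≈ 1.0070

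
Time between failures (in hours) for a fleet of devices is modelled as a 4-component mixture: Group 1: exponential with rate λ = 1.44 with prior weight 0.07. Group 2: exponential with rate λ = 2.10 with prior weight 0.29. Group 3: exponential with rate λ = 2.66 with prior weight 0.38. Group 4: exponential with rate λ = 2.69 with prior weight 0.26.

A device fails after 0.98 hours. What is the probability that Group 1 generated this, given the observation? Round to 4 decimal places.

0.1083

Apply Bayes' rule: the posterior for each component is proportional to its prior times its likelihood at x.
Exponential densities:
  f_1 = 1.44·e^(−1.44·0.98) = 1.44·e^(−1.4112) = 0.351145
  f_2 = 2.10·e^(−2.10·0.98) = 2.10·e^(−2.0580) = 0.268189
  f_3 = 2.66·e^(−2.66·0.98) = 2.66·e^(−2.6068) = 0.196229
  f_4 = 2.69·e^(−2.69·0.98) = 2.69·e^(−2.6362) = 0.192693
Multiply by the mixture weights:
  w_1·f_1 = 0.07 × 0.351145 = 0.0245801
  w_2·f_2 = 0.29 × 0.268189 = 0.0777749
  w_3·f_3 = 0.38 × 0.196229 = 0.0745669
  w_4·f_4 = 0.26 × 0.192693 = 0.0501001
Evidence: 0.0245801 + 0.0777749 + 0.0745669 + 0.0501001 = 0.227022
Responsibility of Group 1: 0.0245801 / 0.227022 ≈ 0.1083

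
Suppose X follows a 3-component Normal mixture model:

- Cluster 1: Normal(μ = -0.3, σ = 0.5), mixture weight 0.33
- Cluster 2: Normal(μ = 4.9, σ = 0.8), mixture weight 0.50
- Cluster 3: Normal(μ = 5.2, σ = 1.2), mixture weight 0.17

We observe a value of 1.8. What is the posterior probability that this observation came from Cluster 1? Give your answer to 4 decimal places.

By Bayes' theorem, P(k | x) = π_k f_k(x) / Σ_j π_j f_j(x).
Normal densities:
  L_1 = (1/(0.5·√(2π)))·exp(−(1.8−-0.3)²/(2·0.5²)) = 0.797885·exp(-8.82000) = 0.000117886
  L_2 = (1/(0.8·√(2π)))·exp(−(1.8−4.9)²/(2·0.8²)) = 0.498678·exp(-7.50781) = 0.000273665
  L_3 = (1/(1.2·√(2π)))·exp(−(1.8−5.2)²/(2·1.2²)) = 0.332452·exp(-4.01389) = 0.00600508
Unnormalised posteriors:
  π_1·L_1 = 0.33 × 0.000117886 = 3.89024e-05
  π_2·L_2 = 0.50 × 0.000273665 = 0.000136832
  π_3·L_3 = 0.17 × 0.00600508 = 0.00102086
Denominator: 3.89024e-05 + 0.000136832 + 0.00102086 = 0.0011966
P(Cluster 1 | data) = 3.89024e-05 / 0.0011966 ≈ 0.0325

0.0325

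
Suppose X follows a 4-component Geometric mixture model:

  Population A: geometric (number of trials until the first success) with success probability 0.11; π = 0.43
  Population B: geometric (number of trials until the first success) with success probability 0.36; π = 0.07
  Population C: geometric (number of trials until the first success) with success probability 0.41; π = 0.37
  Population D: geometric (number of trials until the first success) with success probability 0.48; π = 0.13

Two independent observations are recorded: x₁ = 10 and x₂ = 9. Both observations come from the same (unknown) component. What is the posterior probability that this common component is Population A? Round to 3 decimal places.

By Bayes' theorem, P(k | x) = π_k f_k(x) / Σ_j π_j f_j(x).
Since both observations come from the same component, the likelihood for component k is f_k(x₁)·f_k(x₂).
  p_A = [0.11·(1−0.11)^9 = 0.11·0.350356 = 0.0385392] × [0.0433025] = 0.00166884
  p_B = [0.36·(1−0.36)^9 = 0.36·0.0180144 = 0.00648518] × [0.0101331] = 6.5715e-05
  p_C = [0.41·(1−0.41)^9 = 0.41·0.008663 = 0.00355183] × [0.00602005] = 2.13822e-05
  p_D = [0.48·(1−0.48)^9 = 0.48·0.00277991 = 0.00133435] × [0.00256607] = 3.42404e-06
Unnormalised posteriors:
  π_A·p_A = 0.43 × 0.00166884 = 0.000717602
  π_B·p_B = 0.07 × 6.5715e-05 = 4.60005e-06
  π_C·p_C = 0.37 × 2.13822e-05 = 7.91141e-06
  π_D·p_D = 0.13 × 3.42404e-06 = 4.45126e-07
Evidence: 0.000717602 + 4.60005e-06 + 7.91141e-06 + 4.45126e-07 = 0.000730559
Responsibility of Population A: 0.000717602 / 0.000730559 ≈ 0.982

0.982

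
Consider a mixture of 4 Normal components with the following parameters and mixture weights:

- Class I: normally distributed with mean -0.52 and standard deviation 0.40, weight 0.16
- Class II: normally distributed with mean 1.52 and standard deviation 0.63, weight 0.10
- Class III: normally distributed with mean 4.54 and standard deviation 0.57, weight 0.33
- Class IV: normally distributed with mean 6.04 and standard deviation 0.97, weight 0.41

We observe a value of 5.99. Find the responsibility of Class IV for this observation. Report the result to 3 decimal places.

0.949

Posterior ∝ prior × likelihood, so P(k | x) ∝ π_k f_k(x); normalise over all components.
Evaluate each component's likelihood at the observed value:
  p_I = (1/(0.40·√(2π)))·exp(−(5.99−-0.52)²/(2·0.40²)) = 0.997356·exp(-132.43781) = 3.03277e-58
  p_II = (1/(0.63·√(2π)))·exp(−(5.99−1.52)²/(2·0.63²)) = 0.633242·exp(-25.17120) = 7.41064e-12
  p_III = (1/(0.57·√(2π)))·exp(−(5.99−4.54)²/(2·0.57²)) = 0.699899·exp(-3.23561) = 0.0275313
  p_IV = (1/(0.97·√(2π)))·exp(−(5.99−6.04)²/(2·0.97²)) = 0.411281·exp(-0.00133) = 0.410735
Multiply by the mixture weights:
  π_I·p_I = 0.16 × 3.03277e-58 = 4.85243e-59
  π_II·p_II = 0.10 × 7.41064e-12 = 7.41064e-13
  π_III·p_III = 0.33 × 0.0275313 = 0.00908534
  π_IV·p_IV = 0.41 × 0.410735 = 0.168401
Normaliser: 4.85243e-59 + 7.41064e-13 + 0.00908534 + 0.168401 = 0.177487
P(Class IV | x) ≈ 0.949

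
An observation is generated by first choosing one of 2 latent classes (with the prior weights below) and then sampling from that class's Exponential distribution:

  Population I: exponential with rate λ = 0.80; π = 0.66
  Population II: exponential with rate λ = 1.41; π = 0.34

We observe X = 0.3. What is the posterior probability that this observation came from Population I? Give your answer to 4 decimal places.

The responsibility of component k is w_k f_k(x) divided by Σ_j w_j f_j(x).
Exponential densities:
  f_I = 0.629302
  f_II = 0.923661
Multiply by the mixture weights:
  w_I·f_I = 0.66 × 0.629302 = 0.41534
  w_II·f_II = 0.34 × 0.923661 = 0.314045
Sum: 0.41534 + 0.314045 = 0.729384
So the posterior for Population I is 0.41534 / 0.729384 ≈ 0.5694.

0.5694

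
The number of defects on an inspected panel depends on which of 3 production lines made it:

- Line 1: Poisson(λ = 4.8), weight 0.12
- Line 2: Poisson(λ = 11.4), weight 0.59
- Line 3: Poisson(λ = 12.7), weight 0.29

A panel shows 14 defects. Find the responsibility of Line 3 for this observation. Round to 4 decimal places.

0.3777

Apply Bayes' rule: the posterior for each component is proportional to its prior times its likelihood at x.
Evaluate each component's likelihood at the observed value:
  f_1 = 0.000325353
  f_2 = 0.0804086
  f_3 = 0.0993811
Multiply by the mixture weights:
  w_1·f_1 = 0.12 × 0.000325353 = 3.90424e-05
  w_2·f_2 = 0.59 × 0.0804086 = 0.0474411
  w_3·f_3 = 0.29 × 0.0993811 = 0.0288205
Sum: 3.90424e-05 + 0.0474411 + 0.0288205 = 0.0763006
So the posterior for Line 3 is 0.0288205 / 0.0763006 ≈ 0.3777.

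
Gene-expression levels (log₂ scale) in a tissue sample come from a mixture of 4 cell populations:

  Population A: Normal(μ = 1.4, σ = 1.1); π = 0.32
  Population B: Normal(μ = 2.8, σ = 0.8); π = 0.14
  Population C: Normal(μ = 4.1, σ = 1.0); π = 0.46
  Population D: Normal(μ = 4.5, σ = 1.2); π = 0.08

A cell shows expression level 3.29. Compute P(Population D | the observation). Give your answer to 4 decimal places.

0.0688

Posterior ∝ prior × likelihood, so P(k | x) ∝ π_k f_k(x); normalise over all components.
Evaluate each component's likelihood at the observed value:
  L_A = (1/(1.1·√(2π)))·exp(−(3.29−1.4)²/(2·1.1²)) = 0.362675·exp(-1.47607) = 0.0828832
  L_B = (1/(0.8·√(2π)))·exp(−(3.29−2.8)²/(2·0.8²)) = 0.498678·exp(-0.18758) = 0.413386
  L_C = (1/(1.0·√(2π)))·exp(−(3.29−4.1)²/(2·1.0²)) = 0.398942·exp(-0.32805) = 0.287369
  L_D = (1/(1.2·√(2π)))·exp(−(3.29−4.5)²/(2·1.2²)) = 0.332452·exp(-0.50837) = 0.199962
Prior × likelihood for each component:
  π_A·L_A = 0.32 × 0.0828832 = 0.0265226
  π_B·L_B = 0.14 × 0.413386 = 0.0578741
  π_C·L_C = 0.46 × 0.287369 = 0.13219
  π_D·L_D = 0.08 × 0.199962 = 0.015997
Evidence: 0.0265226 + 0.0578741 + 0.13219 + 0.015997 = 0.232583
P(Population D | data) ≈ 0.0688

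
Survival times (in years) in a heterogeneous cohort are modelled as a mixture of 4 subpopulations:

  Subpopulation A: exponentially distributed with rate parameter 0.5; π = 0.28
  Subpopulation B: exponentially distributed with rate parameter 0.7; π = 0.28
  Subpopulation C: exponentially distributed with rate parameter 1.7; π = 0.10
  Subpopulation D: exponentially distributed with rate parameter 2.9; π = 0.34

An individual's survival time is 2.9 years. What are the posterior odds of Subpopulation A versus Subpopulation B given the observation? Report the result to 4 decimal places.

Only the two components matter; the odds are (π_i f_i(x)) / (π_j f_j(x)).
Component likelihoods at x = 2.9 years:
  p_A = 0.5·e^(−0.5·2.9) = 0.5·e^(−1.4500) = 0.117285
  p_B = 0.7·e^(−0.7·2.9) = 0.7·e^(−2.0300) = 0.0919349
  p_C = 1.7·e^(−1.7·2.9) = 1.7·e^(−4.9300) = 0.0122851
  p_D = 2.9·e^(−2.9·2.9) = 2.9·e^(−8.4100) = 0.000645627
Posterior odds = (π_A·p_A) / (π_B·p_B) = (0.28·0.117285) / (0.28·0.0919349) = 0.0328398 / 0.0257418 ≈ 1.2757

1.2757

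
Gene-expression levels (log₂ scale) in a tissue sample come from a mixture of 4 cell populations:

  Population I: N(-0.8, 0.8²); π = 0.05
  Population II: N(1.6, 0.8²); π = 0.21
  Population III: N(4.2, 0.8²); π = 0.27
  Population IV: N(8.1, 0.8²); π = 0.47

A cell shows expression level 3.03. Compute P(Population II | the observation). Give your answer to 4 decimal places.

0.3144

Posterior ∝ prior × likelihood, so P(k | x) ∝ P(Z=k) f_k(x); normalise over all components.
Component likelihoods at x = 3.03:
  L_I = (1/(0.8·√(2π)))·exp(−(3.03−-0.8)²/(2·0.8²)) = 0.498678·exp(-11.46008) = 5.2574e-06
  L_II = (1/(0.8·√(2π)))·exp(−(3.03−1.6)²/(2·0.8²)) = 0.498678·exp(-1.59758) = 0.100925
  L_III = (1/(0.8·√(2π)))·exp(−(3.03−4.2)²/(2·0.8²)) = 0.498678·exp(-1.06945) = 0.171144
  L_IV = (1/(0.8·√(2π)))·exp(−(3.03−8.1)²/(2·0.8²)) = 0.498678·exp(-20.08195) = 9.46975e-10
Unnormalised posteriors:
  P(Z=I)·L_I = 0.05 × 5.2574e-06 = 2.6287e-07
  P(Z=II)·L_II = 0.21 × 0.100925 = 0.0211943
  P(Z=III)·L_III = 0.27 × 0.171144 = 0.046209
  P(Z=IV)·L_IV = 0.47 × 9.46975e-10 = 4.45078e-10
Sum: 2.6287e-07 + 0.0211943 + 0.046209 + 4.45078e-10 = 0.0674036
P(Population II | the observation) ≈ 0.3144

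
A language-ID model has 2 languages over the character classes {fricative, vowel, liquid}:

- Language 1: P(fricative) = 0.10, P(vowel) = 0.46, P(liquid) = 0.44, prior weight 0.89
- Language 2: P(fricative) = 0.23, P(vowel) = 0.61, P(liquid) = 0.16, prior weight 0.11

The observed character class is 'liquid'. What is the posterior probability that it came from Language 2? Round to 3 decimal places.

Apply Bayes' rule: the posterior for each component is proportional to its prior times its likelihood at x.
Categorical probabilities:
  L_1 = 0.44
  L_2 = 0.16
Unnormalised posteriors:
  P(Z=1)·L_1 = 0.89 × 0.44 = 0.3916
  P(Z=2)·L_2 = 0.11 × 0.16 = 0.0176
Normaliser: 0.3916 + 0.0176 = 0.4092
P(Language 2 | 'liquid') = 0.0176 / 0.4092 ≈ 0.043

0.043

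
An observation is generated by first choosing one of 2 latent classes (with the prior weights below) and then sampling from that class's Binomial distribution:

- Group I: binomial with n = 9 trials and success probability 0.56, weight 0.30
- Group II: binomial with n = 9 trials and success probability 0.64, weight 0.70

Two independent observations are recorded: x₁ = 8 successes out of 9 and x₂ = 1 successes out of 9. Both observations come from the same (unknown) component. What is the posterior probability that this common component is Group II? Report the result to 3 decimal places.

The responsibility of component k is P(Z=k) f_k(x) divided by Σ_j P(Z=j) f_j(x).
Since both observations come from the same component, the likelihood for component k is f_k(x₁)·f_k(x₂).
  p_I = [0.0383001] × [0.0070803] = 0.000271176
  p_II = [0.0911979] × [0.00162496] = 0.000148193
Multiply by the mixture weights:
  P(Z=I)·p_I = 0.30 × 0.000271176 = 8.13528e-05
  P(Z=II)·p_II = 0.70 × 0.000148193 = 0.000103735
Normaliser: 8.13528e-05 + 0.000103735 = 0.000185088
So the posterior for Group II is 0.000103735 / 0.000185088 ≈ 0.560.

0.560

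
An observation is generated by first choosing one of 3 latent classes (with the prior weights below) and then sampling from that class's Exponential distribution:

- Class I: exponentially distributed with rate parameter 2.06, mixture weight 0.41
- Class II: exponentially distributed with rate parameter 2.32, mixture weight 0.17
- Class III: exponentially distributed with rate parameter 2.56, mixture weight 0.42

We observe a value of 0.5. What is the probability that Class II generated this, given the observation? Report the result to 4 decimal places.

By Bayes' theorem, P(k | x) = w_k f_k(x) / Σ_j w_j f_j(x).
Component likelihoods at x = 0.5:
  p_I = 2.06·e^(−2.06·0.5) = 2.06·e^(−1.0300) = 0.735434
  p_II = 2.32·e^(−2.32·0.5) = 2.32·e^(−1.1600) = 0.727288
  p_III = 2.56·e^(−2.56·0.5) = 2.56·e^(−1.2800) = 0.711775
Prior × likelihood for each component:
  w_I·p_I = 0.41 × 0.735434 = 0.301528
  w_II·p_II = 0.17 × 0.727288 = 0.123639
  w_III·p_III = 0.42 × 0.711775 = 0.298946
Normaliser: 0.301528 + 0.123639 + 0.298946 = 0.724113
So the posterior for Class II is 0.123639 / 0.724113 ≈ 0.1707.

0.1707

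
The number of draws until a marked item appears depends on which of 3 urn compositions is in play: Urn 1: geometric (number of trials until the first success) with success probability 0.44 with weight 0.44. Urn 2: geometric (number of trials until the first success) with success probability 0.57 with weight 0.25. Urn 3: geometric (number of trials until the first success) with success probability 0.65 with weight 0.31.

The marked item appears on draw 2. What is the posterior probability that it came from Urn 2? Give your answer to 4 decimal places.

The responsibility of component k is w_k f_k(x) divided by Σ_j w_j f_j(x).
Evaluate each component's likelihood at the observed value:
  p_1 = 0.44·(1−0.44)^1 = 0.44·0.56 = 0.2464
  p_2 = 0.57·(1−0.57)^1 = 0.57·0.43 = 0.2451
  p_3 = 0.65·(1−0.65)^1 = 0.65·0.35 = 0.2275
Prior × likelihood for each component:
  w_1·p_1 = 0.44 × 0.2464 = 0.108416
  w_2·p_2 = 0.25 × 0.2451 = 0.061275
  w_3·p_3 = 0.31 × 0.2275 = 0.070525
Marginal: 0.108416 + 0.061275 + 0.070525 = 0.240216
P(Urn 2 | the observation) ≈ 0.2551

0.2551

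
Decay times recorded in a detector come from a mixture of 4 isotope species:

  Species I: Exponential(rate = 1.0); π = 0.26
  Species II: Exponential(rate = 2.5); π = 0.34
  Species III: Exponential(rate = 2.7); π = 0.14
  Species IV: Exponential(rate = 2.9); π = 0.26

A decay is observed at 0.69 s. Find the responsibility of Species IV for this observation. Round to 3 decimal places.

0.230

Posterior ∝ prior × likelihood, so P(k | x) ∝ π_k f_k(x); normalise over all components.
Exponential densities:
  f_I = 1.0·e^(−1.0·0.69) = 1.0·e^(−0.6900) = 0.501576
  f_II = 2.5·e^(−2.5·0.69) = 2.5·e^(−1.7250) = 0.445433
  f_III = 2.7·e^(−2.7·0.69) = 2.7·e^(−1.8630) = 0.419057
  f_IV = 2.9·e^(−2.9·0.69) = 2.9·e^(−2.0010) = 0.39208
Multiply by the mixture weights:
  π_I·f_I = 0.26 × 0.501576 = 0.13041
  π_II·f_II = 0.34 × 0.445433 = 0.151447
  π_III·f_III = 0.14 × 0.419057 = 0.058668
  π_IV·f_IV = 0.26 × 0.39208 = 0.101941
Marginal: 0.13041 + 0.151447 + 0.058668 + 0.101941 = 0.442466
Responsibility of Species IV: 0.101941 / 0.442466 ≈ 0.230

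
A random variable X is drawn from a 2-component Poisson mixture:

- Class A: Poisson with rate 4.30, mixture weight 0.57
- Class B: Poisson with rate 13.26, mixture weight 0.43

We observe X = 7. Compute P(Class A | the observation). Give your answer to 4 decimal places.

0.7956

P(component k | x) = π_k·f_k(x) / marginal(x), where marginal(x) = Σ_j π_j·f_j(x).
Component likelihoods at x = 7:
  f_A = e^(−4.30)·4.30^7/7! = 0.0731783
  f_B = e^(−13.26)·13.26^7/7! = 0.0249247
Prior × likelihood for each component:
  π_A·f_A = 0.57 × 0.0731783 = 0.0417116
  π_B·f_B = 0.43 × 0.0249247 = 0.0107176
Sum: 0.0417116 + 0.0107176 = 0.0524292
P(Class A | the observation) = 0.0417116 / 0.0524292 ≈ 0.7956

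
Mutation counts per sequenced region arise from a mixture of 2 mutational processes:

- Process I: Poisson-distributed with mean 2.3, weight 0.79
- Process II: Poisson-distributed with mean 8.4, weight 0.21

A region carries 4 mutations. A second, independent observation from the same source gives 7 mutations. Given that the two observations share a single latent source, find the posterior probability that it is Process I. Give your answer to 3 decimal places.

P(component k | x) = π_k·f_k(x) / marginal(x), where marginal(x) = Σ_j π_j·f_j(x).
Since both observations come from the same component, the likelihood for component k is f_k(x₁)·f_k(x₂).
  L_I = [e^(−2.3)·2.3^4/4! = 0.116902] × [0.00677309] = 0.00079179
  L_II = [e^(−8.4)·8.4^4/4! = 0.0466479] × [0.131659] = 0.00614162
Multiply by the mixture weights:
  π_I·L_I = 0.79 × 0.00079179 = 0.000625514
  π_II·L_II = 0.21 × 0.00614162 = 0.00128974
Normaliser: 0.000625514 + 0.00128974 = 0.00191525
P(Process I | data) ≈ 0.327

0.327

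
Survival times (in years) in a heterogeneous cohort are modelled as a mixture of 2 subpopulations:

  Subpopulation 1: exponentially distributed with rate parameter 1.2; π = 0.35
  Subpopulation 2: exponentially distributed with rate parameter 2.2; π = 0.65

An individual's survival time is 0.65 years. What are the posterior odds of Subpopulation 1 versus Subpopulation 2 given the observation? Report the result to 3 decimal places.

Only the two components matter; the odds are (π_i f_i(x)) / (π_j f_j(x)).
Component likelihoods at x = 0.65 years:
  p_1 = 1.2·e^(−1.2·0.65) = 1.2·e^(−0.7800) = 0.550087
  p_2 = 2.2·e^(−2.2·0.65) = 2.2·e^(−1.4300) = 0.52648
Odds = (0.35/0.65) × (0.550087/0.52648) = 0.538462 × 1.04484 ≈ 0.563

0.563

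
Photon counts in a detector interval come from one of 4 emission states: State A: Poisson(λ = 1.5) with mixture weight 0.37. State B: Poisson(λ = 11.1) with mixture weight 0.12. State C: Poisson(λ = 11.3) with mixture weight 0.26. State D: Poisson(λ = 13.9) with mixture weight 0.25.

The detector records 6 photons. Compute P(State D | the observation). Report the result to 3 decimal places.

Posterior ∝ prior × likelihood, so P(k | x) ∝ P(Z=k) f_k(x); normalise over all components.
Poisson probabilities:
  f_A = e^(−1.5)·1.5^6/6! = 0.00352999
  f_B = e^(−11.1)·11.1^6/6! = 0.0392588
  f_C = e^(−11.3)·11.3^6/6! = 0.0357775
  f_D = e^(−13.9)·13.9^6/6! = 0.00920583
Unnormalised posteriors:
  P(Z=A)·f_A = 0.37 × 0.00352999 = 0.0013061
  P(Z=B)·f_B = 0.12 × 0.0392588 = 0.00471105
  P(Z=C)·f_C = 0.26 × 0.0357775 = 0.00930216
  P(Z=D)·f_D = 0.25 × 0.00920583 = 0.00230146
Denominator: 0.0013061 + 0.00471105 + 0.00930216 + 0.00230146 = 0.0176208
P(State D | the observation) = 0.00230146 / 0.0176208 ≈ 0.131

0.131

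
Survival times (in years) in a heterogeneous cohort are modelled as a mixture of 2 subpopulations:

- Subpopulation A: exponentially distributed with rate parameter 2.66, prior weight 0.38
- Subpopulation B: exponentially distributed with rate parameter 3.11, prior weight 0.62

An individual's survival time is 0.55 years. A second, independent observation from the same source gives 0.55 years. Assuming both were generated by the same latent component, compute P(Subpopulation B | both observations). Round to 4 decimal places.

0.5762

Apply Bayes' rule: the posterior for each component is proportional to its prior times its likelihood at x.
Since both observations come from the same component, the likelihood for component k is f_k(x₁)·f_k(x₂).
  p_A = [2.66·e^(−2.66·0.55) = 2.66·e^(−1.4630) = 0.615898] × [0.615898] = 0.37933
  p_B = [3.11·e^(−3.11·0.55) = 3.11·e^(−1.7105) = 0.562211] × [0.562211] = 0.316082
Prior × likelihood for each component:
  w_A·p_A = 0.38 × 0.37933 = 0.144146
  w_B·p_B = 0.62 × 0.316082 = 0.195971
Sum: 0.144146 + 0.195971 = 0.340116
Responsibility of Subpopulation B: 0.195971 / 0.340116 ≈ 0.5762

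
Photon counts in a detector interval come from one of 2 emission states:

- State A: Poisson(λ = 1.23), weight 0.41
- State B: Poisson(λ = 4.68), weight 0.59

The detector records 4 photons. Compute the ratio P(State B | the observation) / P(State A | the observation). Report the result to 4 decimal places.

Posterior odds = (P(Z=i) f_i(x)) / (P(Z=j) f_j(x)); the normalising sum cancels.
Poisson probabilities:
  p_A = e^(−1.23)·1.23^4/4! = 0.0278758
  p_B = e^(−4.68)·4.68^4/4! = 0.18547
0.109427 / 0.0114291 ≈ 9.5745

9.5745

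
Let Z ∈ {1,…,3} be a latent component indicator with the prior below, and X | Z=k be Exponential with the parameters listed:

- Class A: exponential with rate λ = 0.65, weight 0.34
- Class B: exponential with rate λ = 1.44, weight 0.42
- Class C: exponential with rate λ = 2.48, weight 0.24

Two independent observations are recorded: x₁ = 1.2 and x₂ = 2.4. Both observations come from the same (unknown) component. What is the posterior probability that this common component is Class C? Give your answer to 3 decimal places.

Posterior ∝ prior × likelihood, so P(k | x) ∝ w_k f_k(x); normalise over all components.
Since both observations come from the same component, the likelihood for component k is f_k(x₁)·f_k(x₂).
  L_A = [0.65·e^(−0.65·1.2) = 0.65·e^(−0.7800) = 0.297964] × [0.136588] = 0.0406984
  L_B = [1.44·e^(−1.44·1.2) = 1.44·e^(−1.7280) = 0.255801] × [0.0454403] = 0.0116236
  L_C = [2.48·e^(−2.48·1.2) = 2.48·e^(−2.9760) = 0.126471] × [0.00644957] = 0.000815685
Prior × likelihood for each component:
  w_A·L_A = 0.34 × 0.0406984 = 0.0138375
  w_B·L_B = 0.42 × 0.0116236 = 0.00488193
  w_C·L_C = 0.24 × 0.000815685 = 0.000195764
Marginal: 0.0138375 + 0.00488193 + 0.000195764 = 0.0189152
So the posterior for Class C is 0.000195764 / 0.0189152 ≈ 0.010.

0.010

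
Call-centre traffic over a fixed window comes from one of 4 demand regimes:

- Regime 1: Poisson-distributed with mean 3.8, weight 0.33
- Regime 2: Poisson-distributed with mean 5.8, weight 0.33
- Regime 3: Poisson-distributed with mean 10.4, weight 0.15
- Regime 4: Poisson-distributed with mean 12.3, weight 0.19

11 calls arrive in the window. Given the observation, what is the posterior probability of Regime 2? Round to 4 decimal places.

The responsibility of component k is P(Z=k) f_k(x) divided by Σ_j P(Z=j) f_j(x).
Component likelihoods at x = 11 calls:
  L_1 = 0.00133704
  L_2 = 0.0189515
  L_3 = 0.117368
  L_4 = 0.111168
Weight by the priors:
  P(Z=1)·L_1 = 0.33 × 0.00133704 = 0.000441224
  P(Z=2)·L_2 = 0.33 × 0.0189515 = 0.006254
  P(Z=3)·L_3 = 0.15 × 0.117368 = 0.0176051
  P(Z=4)·L_4 = 0.19 × 0.111168 = 0.0211219
Evidence: 0.000441224 + 0.006254 + 0.0176051 + 0.0211219 = 0.0454222
Responsibility of Regime 2: 0.006254 / 0.0454222 ≈ 0.1377

0.1377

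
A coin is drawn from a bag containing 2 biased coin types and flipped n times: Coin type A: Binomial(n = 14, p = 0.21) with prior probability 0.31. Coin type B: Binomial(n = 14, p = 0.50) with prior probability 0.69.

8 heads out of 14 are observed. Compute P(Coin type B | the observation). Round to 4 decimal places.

The responsibility of component k is π_k f_k(x) divided by Σ_j π_j f_j(x).
Component likelihoods at x = 8 heads out of 14:
  p_A = C(14,8)·0.21^8·0.79^6 = 3003·3.78229e-06·0.243087 = 0.00276104
  p_B = C(14,8)·0.50^8·0.50^6 = 3003·0.00390625·0.015625 = 0.183289
Prior × likelihood for each component:
  π_A·p_A = 0.31 × 0.00276104 = 0.000855921
  π_B·p_B = 0.69 × 0.183289 = 0.126469
Denominator: 0.000855921 + 0.126469 = 0.127325
P(Coin type B | data) ≈ 0.9933

0.9933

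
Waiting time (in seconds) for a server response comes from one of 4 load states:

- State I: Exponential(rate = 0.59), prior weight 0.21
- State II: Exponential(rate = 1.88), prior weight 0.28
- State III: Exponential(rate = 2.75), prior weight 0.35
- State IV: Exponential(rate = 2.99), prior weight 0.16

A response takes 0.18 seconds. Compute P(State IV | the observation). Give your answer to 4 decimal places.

0.2065

The responsibility of component k is π_k f_k(x) divided by Σ_j π_j f_j(x).
Exponential densities:
  f_I = 0.59·e^(−0.59·0.18) = 0.59·e^(−0.1062) = 0.530554
  f_II = 1.88·e^(−1.88·0.18) = 1.88·e^(−0.3384) = 1.34027
  f_III = 2.75·e^(−2.75·0.18) = 2.75·e^(−0.4950) = 1.67632
  f_IV = 2.99·e^(−2.99·0.18) = 2.99·e^(−0.5382) = 1.74556
Unnormalised posteriors:
  π_I·f_I = 0.21 × 0.530554 = 0.111416
  π_II·f_II = 0.28 × 1.34027 = 0.375276
  π_III·f_III = 0.35 × 1.67632 = 0.586712
  π_IV·f_IV = 0.16 × 1.74556 = 0.279289
Sum: 0.111416 + 0.375276 + 0.586712 + 0.279289 = 1.35269
So the posterior for State IV is 0.279289 / 1.35269 ≈ 0.2065.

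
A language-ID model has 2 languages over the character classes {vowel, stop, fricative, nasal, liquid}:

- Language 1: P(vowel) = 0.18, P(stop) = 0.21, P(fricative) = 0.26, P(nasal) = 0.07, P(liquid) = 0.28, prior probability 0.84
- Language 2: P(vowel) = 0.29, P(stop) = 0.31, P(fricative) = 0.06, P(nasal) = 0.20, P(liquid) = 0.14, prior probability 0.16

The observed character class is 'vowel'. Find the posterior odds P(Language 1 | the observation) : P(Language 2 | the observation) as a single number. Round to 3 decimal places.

3.259

Only the two components matter; the odds are (π_i f_i(x)) / (π_j f_j(x)).
Evaluate each component's likelihood at the observed value:
  f_1 = P(vowel | comp) = 0.18
  f_2 = P(vowel | comp) = 0.29
Posterior odds = (π_1·f_1) / (π_2·f_2) = (0.84·0.18) / (0.16·0.29) = 0.1512 / 0.0464 ≈ 3.259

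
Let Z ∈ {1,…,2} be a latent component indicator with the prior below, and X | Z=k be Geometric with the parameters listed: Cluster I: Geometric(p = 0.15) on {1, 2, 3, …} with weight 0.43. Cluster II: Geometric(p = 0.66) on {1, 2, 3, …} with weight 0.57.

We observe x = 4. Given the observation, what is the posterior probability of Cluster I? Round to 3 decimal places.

Apply Bayes' rule: the posterior for each component is proportional to its prior times its likelihood at x.
Component likelihoods at x = 4:
  L_I = 0.15·(1−0.15)^3 = 0.15·0.614125 = 0.0921187
  L_II = 0.66·(1−0.66)^3 = 0.66·0.039304 = 0.0259406
Multiply by the mixture weights:
  w_I·L_I = 0.43 × 0.0921187 = 0.0396111
  w_II·L_II = 0.57 × 0.0259406 = 0.0147862
Evidence: 0.0396111 + 0.0147862 = 0.0543972
P(Cluster I | the observation) = 0.0396111 / 0.0543972 ≈ 0.728

0.728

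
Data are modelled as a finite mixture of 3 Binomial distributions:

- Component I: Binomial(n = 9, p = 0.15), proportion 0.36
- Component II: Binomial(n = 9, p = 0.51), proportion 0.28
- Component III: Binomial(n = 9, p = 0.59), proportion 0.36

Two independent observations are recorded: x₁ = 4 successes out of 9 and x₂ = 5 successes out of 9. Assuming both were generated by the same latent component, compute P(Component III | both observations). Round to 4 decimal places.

0.4889

P(component k | x) = P(Z=k)·f_k(x) / marginal(x), where marginal(x) = Σ_j P(Z=j)·f_j(x).
Since both observations come from the same component, the likelihood for component k is f_k(x₁)·f_k(x₂).
  f_I = [C(9,4)·0.15^4·0.85^5 = 126·0.00050625·0.443705 = 0.0283029] × [0.00499462] = 0.000141362
  f_II = [C(9,4)·0.51^4·0.49^5 = 126·0.067652·0.0282475 = 0.240786] × [0.250614] = 0.0603445
  f_III = [C(9,4)·0.59^4·0.41^5 = 126·0.121174·0.0115856 = 0.176888] × [0.254546] = 0.0450261
Weight by the priors:
  P(Z=I)·f_I = 0.36 × 0.000141362 = 5.08903e-05
  P(Z=II)·f_II = 0.28 × 0.0603445 = 0.0168964
  P(Z=III)·f_III = 0.36 × 0.0450261 = 0.0162094
Normaliser: 5.08903e-05 + 0.0168964 + 0.0162094 = 0.0331567
Responsibility of Component III: 0.0162094 / 0.0331567 ≈ 0.4889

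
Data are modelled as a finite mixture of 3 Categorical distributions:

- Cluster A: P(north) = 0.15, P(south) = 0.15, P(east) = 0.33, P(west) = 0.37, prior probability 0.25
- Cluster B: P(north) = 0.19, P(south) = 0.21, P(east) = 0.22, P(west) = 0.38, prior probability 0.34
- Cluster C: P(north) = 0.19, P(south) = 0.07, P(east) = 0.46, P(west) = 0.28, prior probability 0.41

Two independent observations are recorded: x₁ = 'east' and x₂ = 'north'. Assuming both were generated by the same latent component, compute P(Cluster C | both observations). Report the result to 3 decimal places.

The responsibility of component k is π_k f_k(x) divided by Σ_j π_j f_j(x).
Since both observations come from the same component, the likelihood for component k is f_k(x₁)·f_k(x₂).
  f_A = [0.33] × [0.15] = 0.0495
  f_B = [0.22] × [0.19] = 0.0418
  f_C = [0.46] × [0.19] = 0.0874
Prior × likelihood for each component:
  π_A·f_A = 0.25 × 0.0495 = 0.012375
  π_B·f_B = 0.34 × 0.0418 = 0.014212
  π_C·f_C = 0.41 × 0.0874 = 0.035834
Normaliser: 0.012375 + 0.014212 + 0.035834 = 0.062421
P(Cluster C | x₁,x₂) ≈ 0.574

0.574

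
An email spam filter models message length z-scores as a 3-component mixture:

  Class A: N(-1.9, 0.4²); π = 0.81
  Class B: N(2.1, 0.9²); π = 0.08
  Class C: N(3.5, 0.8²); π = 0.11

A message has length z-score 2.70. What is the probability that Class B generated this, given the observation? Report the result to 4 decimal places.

0.4605

Apply Bayes' rule: the posterior for each component is proportional to its prior times its likelihood at x.
Component likelihoods at x = 2.70:
  p_A = (1/(0.4·√(2π)))·exp(−(2.70−-1.9)²/(2·0.4²)) = 0.997356·exp(-66.12500) = 1.91041e-29
  p_B = (1/(0.9·√(2π)))·exp(−(2.70−2.1)²/(2·0.9²)) = 0.443269·exp(-0.22222) = 0.354942
  p_C = (1/(0.8·√(2π)))·exp(−(2.70−3.5)²/(2·0.8²)) = 0.498678·exp(-0.50000) = 0.302463
Weight by the priors:
  π_A·p_A = 0.81 × 1.91041e-29 = 1.54744e-29
  π_B·p_B = 0.08 × 0.354942 = 0.0283954
  π_C·p_C = 0.11 × 0.302463 = 0.033271
Marginal: 1.54744e-29 + 0.0283954 + 0.033271 = 0.0616664
So the posterior for Class B is 0.0283954 / 0.0616664 ≈ 0.4605.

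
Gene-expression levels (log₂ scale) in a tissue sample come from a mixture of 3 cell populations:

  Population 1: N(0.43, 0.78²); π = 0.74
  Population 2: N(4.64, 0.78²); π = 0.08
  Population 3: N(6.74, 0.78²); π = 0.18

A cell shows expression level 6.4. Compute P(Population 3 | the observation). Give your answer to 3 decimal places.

Apply Bayes' rule: the posterior for each component is proportional to its prior times its likelihood at x.
Evaluate each component's likelihood at the observed value:
  f_1 = 9.72825e-14
  f_2 = 0.0401083
  f_3 = 0.46511
Prior × likelihood for each component:
  π_1·f_1 = 0.74 × 9.72825e-14 = 7.1989e-14
  π_2·f_2 = 0.08 × 0.0401083 = 0.00320867
  π_3·f_3 = 0.18 × 0.46511 = 0.0837199
Marginal: 7.1989e-14 + 0.00320867 + 0.0837199 = 0.0869285
So the posterior for Population 3 is 0.0837199 / 0.0869285 ≈ 0.963.

0.963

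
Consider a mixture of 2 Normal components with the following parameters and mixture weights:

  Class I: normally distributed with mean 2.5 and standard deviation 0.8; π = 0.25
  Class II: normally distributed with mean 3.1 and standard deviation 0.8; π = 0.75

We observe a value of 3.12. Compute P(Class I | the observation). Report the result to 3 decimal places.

0.198

Apply Bayes' rule: the posterior for each component is proportional to its prior times its likelihood at x.
Evaluate each component's likelihood at the observed value:
  f_I = 0.369314
  f_II = 0.498522
Weight by the priors:
  π_I·f_I = 0.25 × 0.369314 = 0.0923286
  π_II·f_II = 0.75 × 0.498522 = 0.373892
Evidence: 0.0923286 + 0.373892 = 0.46622
Responsibility of Class I: 0.0923286 / 0.46622 ≈ 0.198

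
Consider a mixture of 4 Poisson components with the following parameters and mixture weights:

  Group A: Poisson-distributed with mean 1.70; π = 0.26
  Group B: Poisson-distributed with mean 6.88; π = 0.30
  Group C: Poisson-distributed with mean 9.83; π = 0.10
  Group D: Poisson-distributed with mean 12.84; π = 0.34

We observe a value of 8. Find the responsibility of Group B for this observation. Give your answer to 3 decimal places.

Posterior ∝ prior × likelihood, so P(k | x) ∝ w_k f_k(x); normalise over all components.
Evaluate each component's likelihood at the observed value:
  p_A = e^(−1.70)·1.70^8/8! = 0.000316061
  p_B = e^(−6.88)·6.88^8/8! = 0.128009
  p_C = e^(−9.83)·9.83^8/8! = 0.116357
  p_D = e^(−12.84)·12.84^8/8! = 0.0486025
Prior × likelihood for each component:
  w_A·p_A = 0.26 × 0.000316061 = 8.21757e-05
  w_B·p_B = 0.30 × 0.128009 = 0.0384027
  w_C·p_C = 0.10 × 0.116357 = 0.0116357
  w_D·p_D = 0.34 × 0.0486025 = 0.0165248
Normaliser: 8.21757e-05 + 0.0384027 + 0.0116357 + 0.0165248 = 0.0666455
So the posterior for Group B is 0.0384027 / 0.0666455 ≈ 0.576.

0.576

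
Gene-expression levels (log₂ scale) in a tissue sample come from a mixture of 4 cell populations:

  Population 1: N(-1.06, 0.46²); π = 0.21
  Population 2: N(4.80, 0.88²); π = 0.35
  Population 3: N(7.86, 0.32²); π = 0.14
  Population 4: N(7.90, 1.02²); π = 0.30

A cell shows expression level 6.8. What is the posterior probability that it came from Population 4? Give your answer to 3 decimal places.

Apply Bayes' rule: the posterior for each component is proportional to its prior times its likelihood at x.
Normal densities:
  p_1 = (1/(0.46·√(2π)))·exp(−(6.8−-1.06)²/(2·0.46²)) = 0.867266·exp(-145.98204) = 3.45905e-64
  p_2 = (1/(0.88·√(2π)))·exp(−(6.8−4.80)²/(2·0.88²)) = 0.453344·exp(-2.58264) = 0.0342609
  p_3 = (1/(0.32·√(2π)))·exp(−(6.8−7.86)²/(2·0.32²)) = 1.246695·exp(-5.48633) = 0.00516509
  p_4 = (1/(1.02·√(2π)))·exp(−(6.8−7.90)²/(2·1.02²)) = 0.391120·exp(-0.58151) = 0.218658
Prior × likelihood for each component:
  π_1·p_1 = 0.21 × 3.45905e-64 = 7.26401e-65
  π_2·p_2 = 0.35 × 0.0342609 = 0.0119913
  π_3·p_3 = 0.14 × 0.00516509 = 0.000723113
  π_4·p_4 = 0.30 × 0.218658 = 0.0655973
Sum: 7.26401e-65 + 0.0119913 + 0.000723113 + 0.0655973 = 0.0783117
So the posterior for Population 4 is 0.0655973 / 0.0783117 ≈ 0.838.

0.838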